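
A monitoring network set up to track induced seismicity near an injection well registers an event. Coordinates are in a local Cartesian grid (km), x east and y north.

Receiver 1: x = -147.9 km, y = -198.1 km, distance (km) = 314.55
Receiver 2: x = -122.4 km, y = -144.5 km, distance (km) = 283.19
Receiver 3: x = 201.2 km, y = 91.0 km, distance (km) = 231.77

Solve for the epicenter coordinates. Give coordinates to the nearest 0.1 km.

Circle about each station: (x + 147.9)² + (y + 198.1)² = 314.55²; (x + 122.4)² + (y + 144.5)² = 283.19²; (x − 201.2)² + (y − 91.0)² = 231.77².
Subtracting pairs of circle equations eliminates x²+y² and gives linear equations (the radical axes):
51.0 x + 107.2 y = -6510.88
698.2 x + 578.2 y = 32868.79
Solving the 2×2 system: x ≈ 160.7, y ≈ -137.2 km.
Check against Receiver 1 (with the unrounded x, y): √((x + 147.9)²+(y + 198.1)²) = 314.53 ≈ 314.55 km. ✓

(160.7, -137.2)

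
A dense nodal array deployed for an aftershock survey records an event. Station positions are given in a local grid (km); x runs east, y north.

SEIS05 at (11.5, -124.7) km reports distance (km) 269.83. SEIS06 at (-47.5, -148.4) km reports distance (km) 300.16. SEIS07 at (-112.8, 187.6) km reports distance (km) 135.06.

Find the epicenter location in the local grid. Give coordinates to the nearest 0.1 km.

Circle about each station: (x − 11.5)² + (y + 124.7)² = 269.83²; (x + 47.5)² + (y + 148.4)² = 300.16²; (x + 112.8)² + (y − 187.6)² = 135.06².
Subtracting the SEIS05 equation from the SEIS06 and SEIS07 equations removes the quadratic terms:
-118.0 x − 47.4 y = -8691.33
-248.6 x + 624.6 y = 86802.29
Solving the 2×2 system: x ≈ 15.4, y ≈ 145.1 km.

(15.4, 145.1)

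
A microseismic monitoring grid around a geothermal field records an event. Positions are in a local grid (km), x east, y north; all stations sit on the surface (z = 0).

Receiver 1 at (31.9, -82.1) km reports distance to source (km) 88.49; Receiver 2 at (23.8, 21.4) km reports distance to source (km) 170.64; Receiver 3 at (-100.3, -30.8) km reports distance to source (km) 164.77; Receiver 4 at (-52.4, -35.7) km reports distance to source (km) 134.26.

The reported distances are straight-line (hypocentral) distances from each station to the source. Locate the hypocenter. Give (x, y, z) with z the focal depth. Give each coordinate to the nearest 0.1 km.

Each station gives a sphere (x−x_i)² + (y−y_i)² + z² = d_i² (stations at z=0).
Subtracting the Receiver 1 sphere from Receiver 2 and Receiver 3: z² cancels, leaving linear equations in x and y:
-16.2 x + 207.0 y = -28021.15
-264.4 x + 102.6 y = -16067.96
Solving: x ≈ 8.500, y ≈ -134.703 km (keep extra digits for the depth step; rounded: 8.5, -134.7).
Then from the Receiver 1 sphere: z² = 88.49² − (x − 31.9)² − (y + 82.1)² with x = 8.500, y = -134.703, so z ≈ 67.200 ≈ 67.2 km.

(8.5, -134.7, 67.2)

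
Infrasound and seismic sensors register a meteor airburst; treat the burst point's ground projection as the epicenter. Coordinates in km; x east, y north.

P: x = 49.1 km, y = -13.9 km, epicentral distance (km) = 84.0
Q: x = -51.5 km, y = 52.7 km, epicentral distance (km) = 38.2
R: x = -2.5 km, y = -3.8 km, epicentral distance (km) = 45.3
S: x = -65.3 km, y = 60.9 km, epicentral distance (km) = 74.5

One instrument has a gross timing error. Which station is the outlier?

Solve using three stations at a time. Using P, Q, R (subtract circle equations pairwise → linear system) gives (x, y) ≈ (-15.7, 39.5).
Distances from that point to each station vs reported:
  P: calculated 84.0 vs reported 84.0 → residual 0.0 km
  Q: calculated 38.1 vs reported 38.2 → residual 0.1 km
  R: calculated 45.2 vs reported 45.3 → residual 0.1 km
  S: calculated 54.0 vs reported 74.5 → residual 20.5 km
P, Q, R are mutually consistent (residuals ≈ 0); S is off by 20.5 km.

S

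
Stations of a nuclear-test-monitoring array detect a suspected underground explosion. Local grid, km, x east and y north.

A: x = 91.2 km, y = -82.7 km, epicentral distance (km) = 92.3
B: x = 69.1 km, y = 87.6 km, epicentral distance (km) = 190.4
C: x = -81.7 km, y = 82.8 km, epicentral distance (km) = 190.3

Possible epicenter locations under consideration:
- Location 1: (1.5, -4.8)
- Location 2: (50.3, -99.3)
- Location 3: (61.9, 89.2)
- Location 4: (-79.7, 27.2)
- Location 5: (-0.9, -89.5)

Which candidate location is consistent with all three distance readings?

For each candidate, compare |candidate − station| to the reported distance:
Location 1: residuals A 26.5, B 75.9, C 69.5 → max 75.9 km
Location 2: residuals A 48.2, B 2.6, C 34.6 → max 48.2 km
Location 3: residuals A 82.1, B 183.0, C 46.6 → max 183.0 km
Location 4: residuals A 110.9, B 29.8, C 134.7 → max 134.7 km
Location 5: residuals A 0.1, B 0.0, C 0.0 → max 0.1 km
Only Location 5 has all residuals ≈ 0.

Location 5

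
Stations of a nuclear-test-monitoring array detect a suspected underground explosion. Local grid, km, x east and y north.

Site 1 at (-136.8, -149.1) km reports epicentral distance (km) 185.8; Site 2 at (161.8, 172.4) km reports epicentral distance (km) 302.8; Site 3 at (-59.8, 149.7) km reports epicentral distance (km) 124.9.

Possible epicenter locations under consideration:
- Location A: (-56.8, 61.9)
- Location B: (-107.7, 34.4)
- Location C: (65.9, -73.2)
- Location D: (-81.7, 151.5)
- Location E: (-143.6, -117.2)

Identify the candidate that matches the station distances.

For each candidate, compare |candidate − station| to the reported distance:
Location A: residuals Site 1 39.9, Site 2 57.9, Site 3 37.0 → max 57.9 km
Location B: residuals Site 1 0.0, Site 2 0.0, Site 3 0.0 → max 0.0 km
Location C: residuals Site 1 30.6, Site 2 39.1, Site 3 131.0 → max 131.0 km
Location D: residuals Site 1 119.8, Site 2 58.4, Site 3 102.9 → max 119.8 km
Location E: residuals Site 1 153.2, Site 2 118.1, Site 3 154.8 → max 154.8 km
Only Location B has all residuals ≈ 0.

Location B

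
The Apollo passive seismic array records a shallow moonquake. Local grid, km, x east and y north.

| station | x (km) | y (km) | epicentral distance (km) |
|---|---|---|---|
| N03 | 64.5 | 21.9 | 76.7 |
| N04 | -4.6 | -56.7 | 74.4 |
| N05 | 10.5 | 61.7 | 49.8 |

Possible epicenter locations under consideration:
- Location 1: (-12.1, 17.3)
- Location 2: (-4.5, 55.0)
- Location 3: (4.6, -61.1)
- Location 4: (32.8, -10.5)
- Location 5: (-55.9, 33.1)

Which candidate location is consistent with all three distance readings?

Location 1

For each candidate, compare |candidate − station| to the reported distance:
Location 1: residuals N03 0.0, N04 0.0, N05 0.0 → max 0.0 km
Location 2: residuals N03 0.2, N04 37.3, N05 33.4 → max 37.3 km
Location 3: residuals N03 25.7, N04 64.2, N05 73.1 → max 73.1 km
Location 4: residuals N03 31.4, N04 15.0, N05 25.8 → max 31.4 km
Location 5: residuals N03 44.2, N04 29.0, N05 22.5 → max 44.2 km
Only Location 1 has all residuals ≈ 0.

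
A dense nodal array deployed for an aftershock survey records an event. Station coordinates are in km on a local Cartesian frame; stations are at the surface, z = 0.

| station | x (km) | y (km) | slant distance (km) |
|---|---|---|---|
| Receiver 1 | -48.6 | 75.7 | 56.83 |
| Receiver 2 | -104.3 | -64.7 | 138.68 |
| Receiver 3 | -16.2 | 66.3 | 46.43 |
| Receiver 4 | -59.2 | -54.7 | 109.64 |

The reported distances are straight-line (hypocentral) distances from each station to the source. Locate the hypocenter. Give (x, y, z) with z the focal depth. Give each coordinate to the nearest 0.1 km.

x ≈ -24.3 km, y ≈ 41.8 km, depth ≈ 38.6 km

Each station gives a sphere (x−x_i)² + (y−y_i)² + z² = d_i² (stations at z=0).
Subtracting the Receiver 1 sphere from Receiver 2 and Receiver 3: z² cancels, leaving linear equations in x and y:
-111.4 x − 280.8 y = -9030.36
64.8 x − 18.8 y = -2360.42
Solving: x ≈ -24.299, y ≈ 41.799 km (keep extra digits for the depth step; rounded: -24.3, 41.8).
Then from the Receiver 1 sphere: z² = 56.83² − (x + 48.6)² − (y − 75.7)² with x = -24.299, y = 41.799, so z ≈ 38.598 ≈ 38.6 km.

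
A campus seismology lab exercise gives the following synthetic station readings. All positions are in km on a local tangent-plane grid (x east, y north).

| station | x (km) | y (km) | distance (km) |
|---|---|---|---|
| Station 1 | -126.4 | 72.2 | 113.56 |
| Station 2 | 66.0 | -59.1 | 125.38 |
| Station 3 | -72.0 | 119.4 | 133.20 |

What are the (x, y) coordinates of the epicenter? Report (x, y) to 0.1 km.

(-50.2, -12.0)

Circle about each station: (x + 126.4)² + (y − 72.2)² = 113.56²; (x − 66.0)² + (y + 59.1)² = 125.38²; (x + 72.0)² + (y − 119.4)² = 133.20².
Subtracting pairs of circle equations eliminates x²+y² and gives linear equations (the radical axes):
384.8 x − 262.6 y = -16165.26
108.8 x + 94.4 y = -6595.81
Solving the 2×2 system: x ≈ -50.2, y ≈ -12.0 km.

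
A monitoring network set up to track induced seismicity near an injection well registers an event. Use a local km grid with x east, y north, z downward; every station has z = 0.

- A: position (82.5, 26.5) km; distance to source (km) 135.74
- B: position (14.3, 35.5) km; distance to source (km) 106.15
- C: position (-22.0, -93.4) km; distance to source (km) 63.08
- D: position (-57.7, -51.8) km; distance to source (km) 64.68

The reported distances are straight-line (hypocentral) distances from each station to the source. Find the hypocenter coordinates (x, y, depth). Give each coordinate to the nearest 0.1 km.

Each station gives a sphere (x−x_i)² + (y−y_i)² + z² = d_i² (stations at z=0).
Subtracting the A sphere from B and C: z² cancels, leaving linear equations in x and y:
-136.4 x + 18.0 y = 1113.77
-209.0 x − 239.8 y = 16145.32
Solving: x ≈ -15.292, y ≈ -54.001 km (keep extra digits for the depth step; rounded: -15.3, -54.0).
Then from the A sphere: z² = 135.74² − (x − 82.5)² − (y − 26.5)² with x = -15.292, y = -54.001, so z ≈ 48.802 ≈ 48.8 km.
Check against D (with the unrounded solution): distance 64.69 ≈ 64.68 km. ✓

x ≈ -15.3 km, y ≈ -54.0 km, depth ≈ 48.8 km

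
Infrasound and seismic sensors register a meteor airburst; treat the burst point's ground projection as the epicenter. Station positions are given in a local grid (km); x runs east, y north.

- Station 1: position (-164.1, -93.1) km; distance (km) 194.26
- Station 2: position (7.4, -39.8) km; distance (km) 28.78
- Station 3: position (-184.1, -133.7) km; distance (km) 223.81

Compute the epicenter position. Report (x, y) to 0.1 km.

Circle about each station: (x + 164.1)² + (y + 93.1)² = 194.26²; (x − 7.4)² + (y + 39.8)² = 28.78²; (x + 184.1)² + (y + 133.7)² = 223.81².
Subtracting pairs of circle equations eliminates x²+y² and gives linear equations (the radical axes):
343.0 x + 106.6 y = 2951.04
-40.0 x − 81.2 y = 3818.11
Solving the 2×2 system: x ≈ 27.4, y ≈ -60.5 km.

27.4 km east, -60.5 km north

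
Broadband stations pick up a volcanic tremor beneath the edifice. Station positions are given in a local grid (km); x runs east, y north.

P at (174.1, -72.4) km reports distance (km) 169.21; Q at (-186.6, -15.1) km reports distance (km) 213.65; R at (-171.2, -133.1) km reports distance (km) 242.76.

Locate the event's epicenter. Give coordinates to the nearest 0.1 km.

Circle about each station: (x − 174.1)² + (y + 72.4)² = 169.21²; (x + 186.6)² + (y + 15.1)² = 213.65²; (x + 171.2)² + (y + 133.1)² = 242.76².
Subtracting the P equation from the Q and R equations removes the quadratic terms:
-721.4 x + 114.6 y = -17519.30
-690.6 x − 121.4 y = -18827.91
Solving the 2×2 system: x ≈ 25.7, y ≈ 8.9 km.

(25.7, 8.9)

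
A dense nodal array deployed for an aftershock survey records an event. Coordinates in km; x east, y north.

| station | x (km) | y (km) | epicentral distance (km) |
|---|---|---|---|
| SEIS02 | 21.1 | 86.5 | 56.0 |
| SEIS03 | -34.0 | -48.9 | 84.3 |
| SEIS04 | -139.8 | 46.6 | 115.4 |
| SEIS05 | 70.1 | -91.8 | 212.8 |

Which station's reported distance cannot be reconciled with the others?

Solve using three stations at a time. Using SEIS02, SEIS04, SEIS05 (subtract circle equations pairwise → linear system) gives (x, y) ≈ (-34.4, 93.6).
Distances from that point to each station vs reported:
  SEIS02: calculated 56.0 vs reported 56.0 → residual 0.0 km
  SEIS03: calculated 142.5 vs reported 84.3 → residual 58.2 km
  SEIS04: calculated 115.4 vs reported 115.4 → residual 0.0 km
  SEIS05: calculated 212.8 vs reported 212.8 → residual 0.0 km
SEIS02, SEIS04, SEIS05 are mutually consistent (residuals ≈ 0); SEIS03 is off by 58.2 km.

SEIS03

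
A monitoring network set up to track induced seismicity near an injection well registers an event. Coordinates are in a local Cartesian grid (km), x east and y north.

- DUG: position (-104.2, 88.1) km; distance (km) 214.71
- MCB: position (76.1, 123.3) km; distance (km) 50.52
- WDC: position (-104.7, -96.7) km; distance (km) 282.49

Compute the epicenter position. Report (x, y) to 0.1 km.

Circle about each station: (x + 104.2)² + (y − 88.1)² = 214.71²; (x − 76.1)² + (y − 123.3)² = 50.52²; (x + 104.7)² + (y + 96.7)² = 282.49².
Subtracting the DUG equation from the MCB and WDC equations removes the quadratic terms:
360.6 x + 70.4 y = 45922.96
-1.0 x − 369.6 y = -32006.49
Solving the 2×2 system: x ≈ 110.5, y ≈ 86.3 km.

x ≈ 110.5 km, y ≈ 86.3 km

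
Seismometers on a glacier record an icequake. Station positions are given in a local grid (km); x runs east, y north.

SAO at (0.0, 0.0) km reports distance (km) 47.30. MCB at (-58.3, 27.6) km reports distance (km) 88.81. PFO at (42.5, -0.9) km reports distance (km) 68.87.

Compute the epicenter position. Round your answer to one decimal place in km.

(-9.2, -46.4)

Circle about each station: x² + y² = 47.30²; (x + 58.3)² + (y − 27.6)² = 88.81²; (x − 42.5)² + (y + 0.9)² = 68.87².
Subtracting pairs of circle equations eliminates x²+y² and gives linear equations (the radical axes):
-116.6 x + 55.2 y = -1489.28
85.0 x − 1.8 y = -698.73
Solving the 2×2 system: x ≈ -9.2, y ≈ -46.4 km.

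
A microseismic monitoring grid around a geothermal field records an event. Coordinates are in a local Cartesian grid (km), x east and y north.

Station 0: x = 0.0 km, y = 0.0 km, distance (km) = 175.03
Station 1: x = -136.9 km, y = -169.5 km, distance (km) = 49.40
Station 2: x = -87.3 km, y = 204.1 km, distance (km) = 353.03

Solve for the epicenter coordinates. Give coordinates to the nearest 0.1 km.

(-92.0, -148.9)

Circle about each station: x² + y² = 175.03²; (x + 136.9)² + (y + 169.5)² = 49.40²; (x + 87.3)² + (y − 204.1)² = 353.03².
Subtracting the Station 0 equation from the Station 1 and Station 2 equations removes the quadratic terms:
-273.8 x − 339.0 y = 75667.00
-174.6 x + 408.2 y = -44716.58
Solving the 2×2 system: x ≈ -92.0, y ≈ -148.9 km.
Check against Station 0 (with the unrounded x, y): √(x²+y²) = 175.03 ≈ 175.03 km. ✓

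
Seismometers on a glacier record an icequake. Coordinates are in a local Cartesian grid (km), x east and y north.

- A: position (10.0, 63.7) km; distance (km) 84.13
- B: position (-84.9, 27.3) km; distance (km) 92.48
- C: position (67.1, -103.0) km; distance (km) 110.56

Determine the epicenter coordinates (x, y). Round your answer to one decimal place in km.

Circle about each station: (x − 10.0)² + (y − 63.7)² = 84.13²; (x + 84.9)² + (y − 27.3)² = 92.48²; (x − 67.1)² + (y + 103.0)² = 110.56².
Subtracting the A equation from the B and C equations removes the quadratic terms:
-189.8 x − 72.8 y = 2320.92
114.2 x − 333.4 y = 5808.06
Solving the 2×2 system: x ≈ -4.9, y ≈ -19.1 km.

-4.9 km east, -19.1 km north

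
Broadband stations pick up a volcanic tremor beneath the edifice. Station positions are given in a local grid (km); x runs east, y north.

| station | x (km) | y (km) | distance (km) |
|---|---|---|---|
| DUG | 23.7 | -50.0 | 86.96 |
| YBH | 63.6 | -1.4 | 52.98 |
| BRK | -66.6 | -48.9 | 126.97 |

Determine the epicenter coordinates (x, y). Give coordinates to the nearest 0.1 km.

27.0 km east, 36.9 km north

Circle about each station: (x − 23.7)² + (y + 50.0)² = 86.96²; (x − 63.6)² + (y + 1.4)² = 52.98²; (x + 66.6)² + (y + 48.9)² = 126.97².
Subtracting pairs of circle equations eliminates x²+y² and gives linear equations (the radical axes):
79.8 x + 97.2 y = 5740.39
-180.6 x + 2.2 y = -4794.26
Solving the 2×2 system: x ≈ 27.0, y ≈ 36.9 km.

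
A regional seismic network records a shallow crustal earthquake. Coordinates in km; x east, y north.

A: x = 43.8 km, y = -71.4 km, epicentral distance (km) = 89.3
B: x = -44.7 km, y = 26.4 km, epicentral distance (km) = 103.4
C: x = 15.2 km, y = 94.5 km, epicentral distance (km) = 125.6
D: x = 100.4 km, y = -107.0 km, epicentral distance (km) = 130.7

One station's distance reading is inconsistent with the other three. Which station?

Solve using three stations at a time. Using A, B, D (subtract circle equations pairwise → linear system) gives (x, y) ≈ (58.3, 16.8).
Distances from that point to each station vs reported:
  A: calculated 89.3 vs reported 89.3 → residual 0.0 km
  B: calculated 103.4 vs reported 103.4 → residual 0.0 km
  C: calculated 88.9 vs reported 125.6 → residual 36.7 km
  D: calculated 130.7 vs reported 130.7 → residual 0.0 km
A, B, D are mutually consistent (residuals ≈ 0); C is off by 36.7 km.

C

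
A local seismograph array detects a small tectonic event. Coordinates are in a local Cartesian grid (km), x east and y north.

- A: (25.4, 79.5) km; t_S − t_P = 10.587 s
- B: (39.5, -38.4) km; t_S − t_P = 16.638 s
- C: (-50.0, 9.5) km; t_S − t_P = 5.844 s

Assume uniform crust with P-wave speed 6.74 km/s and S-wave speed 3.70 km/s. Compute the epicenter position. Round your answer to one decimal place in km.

Distance from S−P lag: d = Δt · v_P v_S / (v_P − v_S) = Δt · (6.74·3.70)/(6.74−3.70) ≈ 8.2033·Δt.
So d_A = 86.85, d_B = 136.49, d_C = 47.94 km.
Circle about each station: (x − 25.4)² + (y − 79.5)² = 86.85²; (x − 39.5)² + (y + 38.4)² = 136.49²; (x + 50.0)² + (y − 9.5)² = 47.94².
Subtracting pairs of circle equations eliminates x²+y² and gives linear equations (the radical axes):
28.2 x − 235.8 y = -15017.20
-150.8 x − 140.0 y = 869.52
Solving the 2×2 system: x ≈ -58.4, y ≈ 56.7 km.
Check against A (with the unrounded x, y): √((x − 25.4)²+(y − 79.5)²) = 86.85 ≈ 86.85 km. ✓

(-58.4, 56.7)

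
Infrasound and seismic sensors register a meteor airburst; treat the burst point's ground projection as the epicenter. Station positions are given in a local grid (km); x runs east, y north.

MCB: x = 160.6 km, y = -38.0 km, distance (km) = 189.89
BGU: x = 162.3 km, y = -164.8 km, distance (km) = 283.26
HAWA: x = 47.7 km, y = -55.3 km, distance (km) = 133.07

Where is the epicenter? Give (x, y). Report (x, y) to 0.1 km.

4.9 km east, 70.7 km north

Circle about each station: (x − 160.6)² + (y + 38.0)² = 189.89²; (x − 162.3)² + (y + 164.8)² = 283.26²; (x − 47.7)² + (y + 55.3)² = 133.07².
Subtracting the MCB equation from the BGU and HAWA equations removes the quadratic terms:
3.4 x − 253.6 y = -17914.05
-225.8 x − 34.6 y = -3552.39
Solving the 2×2 system: x ≈ 4.9, y ≈ 70.7 km.
Check against MCB (with the unrounded x, y): √((x − 160.6)²+(y + 38.0)²) = 189.89 ≈ 189.89 km. ✓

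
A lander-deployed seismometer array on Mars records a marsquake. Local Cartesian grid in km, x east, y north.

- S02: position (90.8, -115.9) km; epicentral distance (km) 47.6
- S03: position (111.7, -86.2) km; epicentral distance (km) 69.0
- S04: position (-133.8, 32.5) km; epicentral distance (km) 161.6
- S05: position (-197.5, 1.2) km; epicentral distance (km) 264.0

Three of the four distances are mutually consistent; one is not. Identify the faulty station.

Solve using three stations at a time. Using S02, S03, S05 (subtract circle equations pairwise → linear system) gives (x, y) ≈ (44.9, -103.4).
Distances from that point to each station vs reported:
  S02: calculated 47.6 vs reported 47.6 → residual 0.0 km
  S03: calculated 69.0 vs reported 69.0 → residual 0.0 km
  S04: calculated 224.5 vs reported 161.6 → residual 62.9 km
  S05: calculated 264.0 vs reported 264.0 → residual 0.0 km
S02, S03, S05 are mutually consistent (residuals ≈ 0); S04 is off by 62.9 km.

S04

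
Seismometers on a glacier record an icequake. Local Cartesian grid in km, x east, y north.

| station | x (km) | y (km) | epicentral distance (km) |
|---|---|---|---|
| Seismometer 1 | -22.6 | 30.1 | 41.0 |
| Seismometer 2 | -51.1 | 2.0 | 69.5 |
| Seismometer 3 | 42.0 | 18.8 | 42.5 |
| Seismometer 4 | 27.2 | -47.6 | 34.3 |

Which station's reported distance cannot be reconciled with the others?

Solve using three stations at a time. Using Seismometer 2, Seismometer 3, Seismometer 4 (subtract circle equations pairwise → linear system) gives (x, y) ≈ (16.3, -15.1).
Distances from that point to each station vs reported:
  Seismometer 1: calculated 59.6 vs reported 41.0 → residual 18.6 km
  Seismometer 2: calculated 69.5 vs reported 69.5 → residual 0.0 km
  Seismometer 3: calculated 42.5 vs reported 42.5 → residual 0.0 km
  Seismometer 4: calculated 34.3 vs reported 34.3 → residual 0.0 km
Seismometer 2, Seismometer 3, Seismometer 4 are mutually consistent (residuals ≈ 0); Seismometer 1 is off by 18.6 km.

Seismometer 1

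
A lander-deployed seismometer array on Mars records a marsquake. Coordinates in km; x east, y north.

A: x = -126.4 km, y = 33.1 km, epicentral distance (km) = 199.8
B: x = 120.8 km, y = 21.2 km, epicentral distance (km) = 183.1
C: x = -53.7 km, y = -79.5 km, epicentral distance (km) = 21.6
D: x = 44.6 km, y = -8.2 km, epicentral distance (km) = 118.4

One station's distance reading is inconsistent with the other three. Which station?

Solve using three stations at a time. Using A, B, D (subtract circle equations pairwise → linear system) gives (x, y) ≈ (3.1, -118.9).
Distances from that point to each station vs reported:
  A: calculated 199.7 vs reported 199.8 → residual 0.1 km
  B: calculated 183.0 vs reported 183.1 → residual 0.1 km
  C: calculated 69.2 vs reported 21.6 → residual 47.6 km
  D: calculated 118.3 vs reported 118.4 → residual 0.1 km
A, B, D are mutually consistent (residuals ≈ 0); C is off by 47.6 km.

C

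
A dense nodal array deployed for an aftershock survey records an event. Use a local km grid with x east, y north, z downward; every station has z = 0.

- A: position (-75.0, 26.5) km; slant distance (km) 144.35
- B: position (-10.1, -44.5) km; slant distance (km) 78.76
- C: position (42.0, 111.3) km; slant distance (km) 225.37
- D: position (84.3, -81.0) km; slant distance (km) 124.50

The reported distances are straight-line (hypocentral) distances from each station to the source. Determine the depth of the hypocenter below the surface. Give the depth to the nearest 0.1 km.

depth ≈ 57.7 km

Each station gives a sphere (x−x_i)² + (y−y_i)² + z² = d_i² (stations at z=0).
Subtracting the A sphere from B and C: z² cancels, leaving linear equations in x and y:
129.8 x − 142.0 y = 10388.79
234.0 x + 169.6 y = -22130.27
Solving: x ≈ -24.991, y ≈ -96.004 km (keep extra digits for the depth step; rounded: -25.0, -96.0).
Then from the A sphere: z² = 144.35² − (x + 75.0)² − (y − 26.5)² with x = -24.991, y = -96.004, so z ≈ 57.696 ≈ 57.7 km.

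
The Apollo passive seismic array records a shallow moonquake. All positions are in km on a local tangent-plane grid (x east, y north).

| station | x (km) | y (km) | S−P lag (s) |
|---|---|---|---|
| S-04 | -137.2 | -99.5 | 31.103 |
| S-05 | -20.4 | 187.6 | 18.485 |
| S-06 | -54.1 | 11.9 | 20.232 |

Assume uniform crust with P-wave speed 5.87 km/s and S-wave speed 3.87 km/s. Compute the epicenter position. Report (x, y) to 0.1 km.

163.4 km east, 86.1 km north

Distance from S−P lag: d = Δt · v_P v_S / (v_P − v_S) = Δt · (5.87·3.87)/(5.87−3.87) ≈ 11.3585·Δt.
So d_S-04 = 353.28, d_S-05 = 209.96, d_S-06 = 229.80 km.
Circle about each station: (x + 137.2)² + (y + 99.5)² = 353.28²; (x + 20.4)² + (y − 187.6)² = 209.96²; (x + 54.1)² + (y − 11.9)² = 229.80².
Subtracting pairs of circle equations eliminates x²+y² and gives linear equations (the radical axes):
233.6 x + 574.2 y = 87609.39
166.2 x + 222.8 y = 46343.05
Solving the 2×2 system: x ≈ 163.4, y ≈ 86.1 km.
Check against S-04 (with the unrounded x, y): √((x + 137.2)²+(y + 99.5)²) = 353.30 ≈ 353.28 km. ✓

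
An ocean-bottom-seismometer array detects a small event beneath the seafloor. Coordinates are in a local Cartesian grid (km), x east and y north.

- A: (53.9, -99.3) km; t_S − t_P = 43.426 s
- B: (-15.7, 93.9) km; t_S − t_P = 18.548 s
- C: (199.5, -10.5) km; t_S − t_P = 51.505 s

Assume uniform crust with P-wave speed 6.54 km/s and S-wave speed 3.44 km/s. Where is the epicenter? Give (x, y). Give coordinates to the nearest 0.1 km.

Distance from S−P lag: d = Δt · v_P v_S / (v_P − v_S) = Δt · (6.54·3.44)/(6.54−3.44) ≈ 7.2573·Δt.
So d_A = 315.16, d_B = 134.61, d_C = 373.79 km.
Circle about each station: (x − 53.9)² + (y + 99.3)² = 315.16²; (x + 15.7)² + (y − 93.9)² = 134.61²; (x − 199.5)² + (y + 10.5)² = 373.79².
Subtracting pairs of circle equations eliminates x²+y² and gives linear equations (the radical axes):
-139.2 x + 386.4 y = 77503.97
291.2 x + 177.6 y = -13248.34
Solving the 2×2 system: x ≈ -137.6, y ≈ 151.0 km.

-137.6 km east, 151.0 km north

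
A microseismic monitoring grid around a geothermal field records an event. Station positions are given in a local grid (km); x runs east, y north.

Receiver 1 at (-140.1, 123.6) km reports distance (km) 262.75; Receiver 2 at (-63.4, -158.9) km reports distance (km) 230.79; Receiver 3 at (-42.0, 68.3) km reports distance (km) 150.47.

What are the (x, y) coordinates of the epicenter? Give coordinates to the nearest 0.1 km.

(95.9, 8.1)

Circle about each station: (x + 140.1)² + (y − 123.6)² = 262.75²; (x + 63.4)² + (y + 158.9)² = 230.79²; (x + 42.0)² + (y − 68.3)² = 150.47².
Subtracting pairs of circle equations eliminates x²+y² and gives linear equations (the radical axes):
153.4 x − 565.0 y = 10137.34
196.2 x − 110.6 y = 17920.26
Solving the 2×2 system: x ≈ 95.9, y ≈ 8.1 km.
Check against Receiver 1 (with the unrounded x, y): √((x + 140.1)²+(y − 123.6)²) = 262.75 ≈ 262.75 km. ✓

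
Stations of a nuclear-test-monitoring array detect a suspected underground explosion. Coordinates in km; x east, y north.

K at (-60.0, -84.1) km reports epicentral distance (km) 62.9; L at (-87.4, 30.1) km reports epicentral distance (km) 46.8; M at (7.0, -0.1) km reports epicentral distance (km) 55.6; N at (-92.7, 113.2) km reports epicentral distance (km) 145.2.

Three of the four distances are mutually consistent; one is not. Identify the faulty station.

L

Solve using three stations at a time. Using K, M, N (subtract circle equations pairwise → linear system) gives (x, y) ≈ (-43.5, -23.4).
Distances from that point to each station vs reported:
  K: calculated 62.9 vs reported 62.9 → residual 0.0 km
  L: calculated 69.2 vs reported 46.8 → residual 22.4 km
  M: calculated 55.6 vs reported 55.6 → residual 0.0 km
  N: calculated 145.2 vs reported 145.2 → residual 0.0 km
K, M, N are mutually consistent (residuals ≈ 0); L is off by 22.4 km.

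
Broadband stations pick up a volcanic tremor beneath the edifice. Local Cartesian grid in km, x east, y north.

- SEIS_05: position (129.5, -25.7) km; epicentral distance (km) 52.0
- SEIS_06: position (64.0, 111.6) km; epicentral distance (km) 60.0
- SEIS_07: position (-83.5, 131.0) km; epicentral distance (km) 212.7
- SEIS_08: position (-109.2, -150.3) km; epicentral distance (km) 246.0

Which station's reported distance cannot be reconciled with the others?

SEIS_06

Solve using three stations at a time. Using SEIS_05, SEIS_07, SEIS_08 (subtract circle equations pairwise → linear system) gives (x, y) ≈ (84.8, 0.9).
Distances from that point to each station vs reported:
  SEIS_05: calculated 52.0 vs reported 52.0 → residual 0.0 km
  SEIS_06: calculated 112.6 vs reported 60.0 → residual 52.6 km
  SEIS_07: calculated 212.7 vs reported 212.7 → residual 0.0 km
  SEIS_08: calculated 246.0 vs reported 246.0 → residual 0.0 km
SEIS_05, SEIS_07, SEIS_08 are mutually consistent (residuals ≈ 0); SEIS_06 is off by 52.6 km.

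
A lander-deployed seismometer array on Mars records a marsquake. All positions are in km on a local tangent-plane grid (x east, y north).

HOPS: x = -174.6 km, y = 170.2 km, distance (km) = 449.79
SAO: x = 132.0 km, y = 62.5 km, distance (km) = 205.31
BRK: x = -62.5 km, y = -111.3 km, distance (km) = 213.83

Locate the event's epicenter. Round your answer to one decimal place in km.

x ≈ 149.1 km, y ≈ -142.1 km

Circle about each station: (x + 174.6)² + (y − 170.2)² = 449.79²; (x − 132.0)² + (y − 62.5)² = 205.31²; (x + 62.5)² + (y + 111.3)² = 213.83².
Subtracting the HOPS equation from the SAO and BRK equations removes the quadratic terms:
613.2 x − 215.4 y = 122035.90
224.2 x − 563.0 y = 113428.52
Solving the 2×2 system: x ≈ 149.1, y ≈ -142.1 km.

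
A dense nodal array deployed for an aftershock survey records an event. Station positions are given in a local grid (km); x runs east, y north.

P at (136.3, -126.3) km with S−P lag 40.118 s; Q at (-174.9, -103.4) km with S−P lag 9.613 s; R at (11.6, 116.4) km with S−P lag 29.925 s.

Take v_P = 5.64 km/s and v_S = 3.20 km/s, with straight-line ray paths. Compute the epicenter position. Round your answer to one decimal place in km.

-147.0 km east, -38.0 km north

Distance from S−P lag: d = Δt · v_P v_S / (v_P − v_S) = Δt · (5.64·3.20)/(5.64−3.20) ≈ 7.3967·Δt.
So d_P = 296.74, d_Q = 71.10, d_R = 221.35 km.
Circle about each station: (x − 136.3)² + (y + 126.3)² = 296.74²; (x + 174.9)² + (y + 103.4)² = 71.10²; (x − 11.6)² + (y − 116.4)² = 221.35².
Subtracting the P equation from the Q and R equations removes the quadratic terms:
-622.4 x + 45.8 y = 89751.61
-249.4 x + 485.4 y = 18212.95
Solving the 2×2 system: x ≈ -147.0, y ≈ -38.0 km.
Check against P (with the unrounded x, y): √((x − 136.3)²+(y + 126.3)²) = 296.74 ≈ 296.74 km. ✓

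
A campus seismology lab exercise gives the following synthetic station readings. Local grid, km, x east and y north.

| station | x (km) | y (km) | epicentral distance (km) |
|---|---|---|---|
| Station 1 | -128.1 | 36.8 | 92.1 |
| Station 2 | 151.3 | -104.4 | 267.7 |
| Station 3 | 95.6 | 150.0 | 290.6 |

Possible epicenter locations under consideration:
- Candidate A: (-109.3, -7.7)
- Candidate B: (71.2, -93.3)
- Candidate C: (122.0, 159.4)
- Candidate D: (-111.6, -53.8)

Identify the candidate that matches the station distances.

Candidate D

For each candidate, compare |candidate − station| to the reported distance:
Candidate A: residuals Station 1 43.8, Station 2 10.3, Station 3 32.0 → max 43.8 km
Candidate B: residuals Station 1 145.9, Station 2 186.8, Station 3 46.1 → max 186.8 km
Candidate C: residuals Station 1 186.4, Station 2 2.3, Station 3 262.6 → max 262.6 km
Candidate D: residuals Station 1 0.0, Station 2 0.0, Station 3 0.0 → max 0.0 km
Only Candidate D has all residuals ≈ 0.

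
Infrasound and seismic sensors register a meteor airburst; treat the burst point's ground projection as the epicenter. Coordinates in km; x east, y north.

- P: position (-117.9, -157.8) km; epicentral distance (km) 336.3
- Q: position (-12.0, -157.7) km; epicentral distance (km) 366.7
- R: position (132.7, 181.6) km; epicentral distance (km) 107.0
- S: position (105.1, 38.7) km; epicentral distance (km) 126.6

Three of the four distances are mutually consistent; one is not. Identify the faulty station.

Q

Solve using three stations at a time. Using P, R, S (subtract circle equations pairwise → linear system) gives (x, y) ≈ (33.0, 142.8).
Distances from that point to each station vs reported:
  P: calculated 336.3 vs reported 336.3 → residual 0.0 km
  Q: calculated 303.8 vs reported 366.7 → residual 62.9 km
  R: calculated 107.0 vs reported 107.0 → residual 0.0 km
  S: calculated 126.6 vs reported 126.6 → residual 0.0 km
P, R, S are mutually consistent (residuals ≈ 0); Q is off by 62.9 km.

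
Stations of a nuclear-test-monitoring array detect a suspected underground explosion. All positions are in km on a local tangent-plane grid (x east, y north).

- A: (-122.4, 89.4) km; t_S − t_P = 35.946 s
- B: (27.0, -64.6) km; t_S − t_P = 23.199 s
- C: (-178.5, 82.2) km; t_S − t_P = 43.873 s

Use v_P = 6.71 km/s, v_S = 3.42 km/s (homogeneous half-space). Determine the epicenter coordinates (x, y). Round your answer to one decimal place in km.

Distance from S−P lag: d = Δt · v_P v_S / (v_P − v_S) = Δt · (6.71·3.42)/(6.71−3.42) ≈ 6.9751·Δt.
So d_A = 250.73, d_B = 161.82, d_C = 306.02 km.
Circle about each station: (x + 122.4)² + (y − 89.4)² = 250.73²; (x − 27.0)² + (y + 64.6)² = 161.82²; (x + 178.5)² + (y − 82.2)² = 306.02².
Subtracting the A equation from the B and C equations removes the quadratic terms:
298.8 x − 308.0 y = 18607.86
-112.2 x − 14.4 y = -15137.74
Solving the 2×2 system: x ≈ 126.9, y ≈ 62.7 km.
Check against A (with the unrounded x, y): √((x + 122.4)²+(y − 89.4)²) = 250.70 ≈ 250.73 km. ✓

126.9 km east, 62.7 km north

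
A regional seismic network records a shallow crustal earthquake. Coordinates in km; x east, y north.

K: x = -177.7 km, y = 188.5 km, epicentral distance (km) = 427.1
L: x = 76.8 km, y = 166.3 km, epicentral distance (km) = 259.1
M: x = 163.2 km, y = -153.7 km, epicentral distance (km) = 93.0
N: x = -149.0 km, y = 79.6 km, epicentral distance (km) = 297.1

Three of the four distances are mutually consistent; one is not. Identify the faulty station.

K

Solve using three stations at a time. Using L, M, N (subtract circle equations pairwise → linear system) gives (x, y) ≈ (93.3, -92.3).
Distances from that point to each station vs reported:
  K: calculated 390.3 vs reported 427.1 → residual 36.8 km
  L: calculated 259.1 vs reported 259.1 → residual 0.0 km
  M: calculated 93.0 vs reported 93.0 → residual 0.0 km
  N: calculated 297.1 vs reported 297.1 → residual 0.0 km
L, M, N are mutually consistent (residuals ≈ 0); K is off by 36.8 km.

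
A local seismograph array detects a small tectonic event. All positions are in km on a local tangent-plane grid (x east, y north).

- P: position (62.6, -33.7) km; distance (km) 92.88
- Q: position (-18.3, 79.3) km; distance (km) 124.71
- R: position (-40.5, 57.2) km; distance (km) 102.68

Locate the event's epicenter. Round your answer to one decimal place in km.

(-29.6, -44.9)

Circle about each station: (x − 62.6)² + (y + 33.7)² = 92.88²; (x + 18.3)² + (y − 79.3)² = 124.71²; (x + 40.5)² + (y − 57.2)² = 102.68².
Subtracting the P equation from the Q and R equations removes the quadratic terms:
-161.8 x + 226.0 y = -5356.96
-206.2 x + 181.8 y = -2058.85
Solving the 2×2 system: x ≈ -29.6, y ≈ -44.9 km.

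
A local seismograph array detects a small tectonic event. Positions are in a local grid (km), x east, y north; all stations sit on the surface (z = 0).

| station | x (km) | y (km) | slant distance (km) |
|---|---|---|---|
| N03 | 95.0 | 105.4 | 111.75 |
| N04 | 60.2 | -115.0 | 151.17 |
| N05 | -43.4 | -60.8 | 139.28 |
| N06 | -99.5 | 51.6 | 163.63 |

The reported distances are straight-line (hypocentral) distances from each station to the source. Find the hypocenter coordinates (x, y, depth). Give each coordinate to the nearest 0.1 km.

x ≈ 49.8 km, y ≈ 23.1 km, depth ≈ 60.6 km

Each station gives a sphere (x−x_i)² + (y−y_i)² + z² = d_i² (stations at z=0).
Subtracting the N03 sphere from N04 and N05: z² cancels, leaving linear equations in x and y:
-69.6 x − 440.8 y = -13649.43
-276.8 x − 332.4 y = -21464.82
Solving: x ≈ 49.805, y ≈ 23.101 km (keep extra digits for the depth step; rounded: 49.8, 23.1).
Then from the N03 sphere: z² = 111.75² − (x − 95.0)² − (y − 105.4)² with x = 49.805, y = 23.101, so z ≈ 60.600 ≈ 60.6 km.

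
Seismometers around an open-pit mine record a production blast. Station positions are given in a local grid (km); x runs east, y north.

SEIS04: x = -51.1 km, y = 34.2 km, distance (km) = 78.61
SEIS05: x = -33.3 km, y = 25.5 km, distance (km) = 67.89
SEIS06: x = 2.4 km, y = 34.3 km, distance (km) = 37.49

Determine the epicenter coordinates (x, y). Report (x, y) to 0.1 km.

Circle about each station: (x + 51.1)² + (y − 34.2)² = 78.61²; (x + 33.3)² + (y − 25.5)² = 67.89²; (x − 2.4)² + (y − 34.3)² = 37.49².
Subtracting the SEIS04 equation from the SEIS05 and SEIS06 equations removes the quadratic terms:
35.6 x − 17.4 y = -451.23
107.0 x + 0.2 y = 2175.43
Solving the 2×2 system: x ≈ 20.2, y ≈ 67.3 km.

(20.2, 67.3)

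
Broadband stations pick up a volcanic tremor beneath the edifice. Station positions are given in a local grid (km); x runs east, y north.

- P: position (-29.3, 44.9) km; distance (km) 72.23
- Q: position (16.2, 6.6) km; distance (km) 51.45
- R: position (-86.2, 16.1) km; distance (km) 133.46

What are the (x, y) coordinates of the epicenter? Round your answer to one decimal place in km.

42.7 km east, 50.7 km north

Circle about each station: (x + 29.3)² + (y − 44.9)² = 72.23²; (x − 16.2)² + (y − 6.6)² = 51.45²; (x + 86.2)² + (y − 16.1)² = 133.46².
Subtracting pairs of circle equations eliminates x²+y² and gives linear equations (the radical axes):
91.0 x − 76.6 y = 1.57
-113.8 x − 57.6 y = -7779.25
Solving the 2×2 system: x ≈ 42.7, y ≈ 50.7 km.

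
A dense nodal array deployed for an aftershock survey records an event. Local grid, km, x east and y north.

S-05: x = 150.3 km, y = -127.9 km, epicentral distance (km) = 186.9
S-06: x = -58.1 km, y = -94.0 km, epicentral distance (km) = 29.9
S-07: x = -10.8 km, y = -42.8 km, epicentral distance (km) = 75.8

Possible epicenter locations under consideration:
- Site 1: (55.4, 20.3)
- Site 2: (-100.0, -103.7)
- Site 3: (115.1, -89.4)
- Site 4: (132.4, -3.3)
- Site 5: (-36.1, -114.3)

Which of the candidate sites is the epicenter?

For each candidate, compare |candidate − station| to the reported distance:
Site 1: residuals S-05 10.9, S-06 131.2, S-07 15.7 → max 131.2 km
Site 2: residuals S-05 64.6, S-06 13.1, S-07 32.2 → max 64.6 km
Site 3: residuals S-05 134.7, S-06 143.4, S-07 58.4 → max 143.4 km
Site 4: residuals S-05 61.0, S-06 181.1, S-07 72.7 → max 181.1 km
Site 5: residuals S-05 0.0, S-06 0.0, S-07 0.0 → max 0.0 km
Only Site 5 has all residuals ≈ 0.

Site 5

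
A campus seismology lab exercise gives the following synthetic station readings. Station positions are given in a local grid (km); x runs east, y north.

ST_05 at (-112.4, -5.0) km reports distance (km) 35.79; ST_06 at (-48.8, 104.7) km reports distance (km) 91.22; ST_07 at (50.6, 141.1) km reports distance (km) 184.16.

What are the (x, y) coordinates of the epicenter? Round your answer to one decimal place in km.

Circle about each station: (x + 112.4)² + (y + 5.0)² = 35.79²; (x + 48.8)² + (y − 104.7)² = 91.22²; (x − 50.6)² + (y − 141.1)² = 184.16².
Subtracting the ST_05 equation from the ST_06 and ST_07 equations removes the quadratic terms:
127.2 x + 219.4 y = -6355.39
326.0 x + 292.2 y = -22823.17
Solving the 2×2 system: x ≈ -91.7, y ≈ 24.2 km.

-91.7 km east, 24.2 km north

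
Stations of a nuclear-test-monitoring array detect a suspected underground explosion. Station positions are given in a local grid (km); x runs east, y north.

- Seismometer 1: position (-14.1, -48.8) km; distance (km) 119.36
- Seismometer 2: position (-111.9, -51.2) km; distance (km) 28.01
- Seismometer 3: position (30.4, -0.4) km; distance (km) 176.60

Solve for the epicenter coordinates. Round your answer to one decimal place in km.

Circle about each station: (x + 14.1)² + (y + 48.8)² = 119.36²; (x + 111.9)² + (y + 51.2)² = 28.01²; (x − 30.4)² + (y + 0.4)² = 176.60².
Subtracting pairs of circle equations eliminates x²+y² and gives linear equations (the radical axes):
-195.6 x − 4.8 y = 26025.05
89.0 x + 96.8 y = -18596.68
Solving the 2×2 system: x ≈ -131.3, y ≈ -71.4 km.

(-131.3, -71.4)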